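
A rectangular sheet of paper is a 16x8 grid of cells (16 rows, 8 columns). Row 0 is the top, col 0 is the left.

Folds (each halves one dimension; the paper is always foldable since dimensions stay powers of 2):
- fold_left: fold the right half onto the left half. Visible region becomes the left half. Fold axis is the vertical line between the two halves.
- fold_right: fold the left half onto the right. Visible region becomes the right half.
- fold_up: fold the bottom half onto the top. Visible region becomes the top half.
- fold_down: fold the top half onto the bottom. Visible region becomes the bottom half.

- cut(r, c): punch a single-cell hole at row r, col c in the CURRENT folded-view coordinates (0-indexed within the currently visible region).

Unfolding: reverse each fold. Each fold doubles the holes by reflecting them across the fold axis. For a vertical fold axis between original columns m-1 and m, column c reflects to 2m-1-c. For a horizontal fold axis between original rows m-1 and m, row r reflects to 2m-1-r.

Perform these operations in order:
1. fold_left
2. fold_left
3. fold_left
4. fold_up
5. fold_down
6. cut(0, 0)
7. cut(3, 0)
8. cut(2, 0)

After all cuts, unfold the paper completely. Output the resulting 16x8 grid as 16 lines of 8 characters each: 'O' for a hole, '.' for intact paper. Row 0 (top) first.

Answer: OOOOOOOO
OOOOOOOO
........
OOOOOOOO
OOOOOOOO
........
OOOOOOOO
OOOOOOOO
OOOOOOOO
OOOOOOOO
........
OOOOOOOO
OOOOOOOO
........
OOOOOOOO
OOOOOOOO

Derivation:
Op 1 fold_left: fold axis v@4; visible region now rows[0,16) x cols[0,4) = 16x4
Op 2 fold_left: fold axis v@2; visible region now rows[0,16) x cols[0,2) = 16x2
Op 3 fold_left: fold axis v@1; visible region now rows[0,16) x cols[0,1) = 16x1
Op 4 fold_up: fold axis h@8; visible region now rows[0,8) x cols[0,1) = 8x1
Op 5 fold_down: fold axis h@4; visible region now rows[4,8) x cols[0,1) = 4x1
Op 6 cut(0, 0): punch at orig (4,0); cuts so far [(4, 0)]; region rows[4,8) x cols[0,1) = 4x1
Op 7 cut(3, 0): punch at orig (7,0); cuts so far [(4, 0), (7, 0)]; region rows[4,8) x cols[0,1) = 4x1
Op 8 cut(2, 0): punch at orig (6,0); cuts so far [(4, 0), (6, 0), (7, 0)]; region rows[4,8) x cols[0,1) = 4x1
Unfold 1 (reflect across h@4): 6 holes -> [(0, 0), (1, 0), (3, 0), (4, 0), (6, 0), (7, 0)]
Unfold 2 (reflect across h@8): 12 holes -> [(0, 0), (1, 0), (3, 0), (4, 0), (6, 0), (7, 0), (8, 0), (9, 0), (11, 0), (12, 0), (14, 0), (15, 0)]
Unfold 3 (reflect across v@1): 24 holes -> [(0, 0), (0, 1), (1, 0), (1, 1), (3, 0), (3, 1), (4, 0), (4, 1), (6, 0), (6, 1), (7, 0), (7, 1), (8, 0), (8, 1), (9, 0), (9, 1), (11, 0), (11, 1), (12, 0), (12, 1), (14, 0), (14, 1), (15, 0), (15, 1)]
Unfold 4 (reflect across v@2): 48 holes -> [(0, 0), (0, 1), (0, 2), (0, 3), (1, 0), (1, 1), (1, 2), (1, 3), (3, 0), (3, 1), (3, 2), (3, 3), (4, 0), (4, 1), (4, 2), (4, 3), (6, 0), (6, 1), (6, 2), (6, 3), (7, 0), (7, 1), (7, 2), (7, 3), (8, 0), (8, 1), (8, 2), (8, 3), (9, 0), (9, 1), (9, 2), (9, 3), (11, 0), (11, 1), (11, 2), (11, 3), (12, 0), (12, 1), (12, 2), (12, 3), (14, 0), (14, 1), (14, 2), (14, 3), (15, 0), (15, 1), (15, 2), (15, 3)]
Unfold 5 (reflect across v@4): 96 holes -> [(0, 0), (0, 1), (0, 2), (0, 3), (0, 4), (0, 5), (0, 6), (0, 7), (1, 0), (1, 1), (1, 2), (1, 3), (1, 4), (1, 5), (1, 6), (1, 7), (3, 0), (3, 1), (3, 2), (3, 3), (3, 4), (3, 5), (3, 6), (3, 7), (4, 0), (4, 1), (4, 2), (4, 3), (4, 4), (4, 5), (4, 6), (4, 7), (6, 0), (6, 1), (6, 2), (6, 3), (6, 4), (6, 5), (6, 6), (6, 7), (7, 0), (7, 1), (7, 2), (7, 3), (7, 4), (7, 5), (7, 6), (7, 7), (8, 0), (8, 1), (8, 2), (8, 3), (8, 4), (8, 5), (8, 6), (8, 7), (9, 0), (9, 1), (9, 2), (9, 3), (9, 4), (9, 5), (9, 6), (9, 7), (11, 0), (11, 1), (11, 2), (11, 3), (11, 4), (11, 5), (11, 6), (11, 7), (12, 0), (12, 1), (12, 2), (12, 3), (12, 4), (12, 5), (12, 6), (12, 7), (14, 0), (14, 1), (14, 2), (14, 3), (14, 4), (14, 5), (14, 6), (14, 7), (15, 0), (15, 1), (15, 2), (15, 3), (15, 4), (15, 5), (15, 6), (15, 7)]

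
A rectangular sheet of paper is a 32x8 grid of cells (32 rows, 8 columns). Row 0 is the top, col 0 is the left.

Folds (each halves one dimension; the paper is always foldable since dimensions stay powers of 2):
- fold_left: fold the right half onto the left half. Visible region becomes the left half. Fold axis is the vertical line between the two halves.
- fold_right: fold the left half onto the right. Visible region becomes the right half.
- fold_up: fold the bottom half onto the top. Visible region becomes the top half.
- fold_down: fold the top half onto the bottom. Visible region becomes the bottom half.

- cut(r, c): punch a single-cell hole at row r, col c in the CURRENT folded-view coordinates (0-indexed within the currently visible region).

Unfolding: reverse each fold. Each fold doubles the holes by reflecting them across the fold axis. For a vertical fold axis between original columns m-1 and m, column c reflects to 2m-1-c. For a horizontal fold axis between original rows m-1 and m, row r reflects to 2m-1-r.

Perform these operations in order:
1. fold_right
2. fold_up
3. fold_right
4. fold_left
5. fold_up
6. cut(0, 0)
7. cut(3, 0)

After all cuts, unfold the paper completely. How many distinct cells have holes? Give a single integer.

Op 1 fold_right: fold axis v@4; visible region now rows[0,32) x cols[4,8) = 32x4
Op 2 fold_up: fold axis h@16; visible region now rows[0,16) x cols[4,8) = 16x4
Op 3 fold_right: fold axis v@6; visible region now rows[0,16) x cols[6,8) = 16x2
Op 4 fold_left: fold axis v@7; visible region now rows[0,16) x cols[6,7) = 16x1
Op 5 fold_up: fold axis h@8; visible region now rows[0,8) x cols[6,7) = 8x1
Op 6 cut(0, 0): punch at orig (0,6); cuts so far [(0, 6)]; region rows[0,8) x cols[6,7) = 8x1
Op 7 cut(3, 0): punch at orig (3,6); cuts so far [(0, 6), (3, 6)]; region rows[0,8) x cols[6,7) = 8x1
Unfold 1 (reflect across h@8): 4 holes -> [(0, 6), (3, 6), (12, 6), (15, 6)]
Unfold 2 (reflect across v@7): 8 holes -> [(0, 6), (0, 7), (3, 6), (3, 7), (12, 6), (12, 7), (15, 6), (15, 7)]
Unfold 3 (reflect across v@6): 16 holes -> [(0, 4), (0, 5), (0, 6), (0, 7), (3, 4), (3, 5), (3, 6), (3, 7), (12, 4), (12, 5), (12, 6), (12, 7), (15, 4), (15, 5), (15, 6), (15, 7)]
Unfold 4 (reflect across h@16): 32 holes -> [(0, 4), (0, 5), (0, 6), (0, 7), (3, 4), (3, 5), (3, 6), (3, 7), (12, 4), (12, 5), (12, 6), (12, 7), (15, 4), (15, 5), (15, 6), (15, 7), (16, 4), (16, 5), (16, 6), (16, 7), (19, 4), (19, 5), (19, 6), (19, 7), (28, 4), (28, 5), (28, 6), (28, 7), (31, 4), (31, 5), (31, 6), (31, 7)]
Unfold 5 (reflect across v@4): 64 holes -> [(0, 0), (0, 1), (0, 2), (0, 3), (0, 4), (0, 5), (0, 6), (0, 7), (3, 0), (3, 1), (3, 2), (3, 3), (3, 4), (3, 5), (3, 6), (3, 7), (12, 0), (12, 1), (12, 2), (12, 3), (12, 4), (12, 5), (12, 6), (12, 7), (15, 0), (15, 1), (15, 2), (15, 3), (15, 4), (15, 5), (15, 6), (15, 7), (16, 0), (16, 1), (16, 2), (16, 3), (16, 4), (16, 5), (16, 6), (16, 7), (19, 0), (19, 1), (19, 2), (19, 3), (19, 4), (19, 5), (19, 6), (19, 7), (28, 0), (28, 1), (28, 2), (28, 3), (28, 4), (28, 5), (28, 6), (28, 7), (31, 0), (31, 1), (31, 2), (31, 3), (31, 4), (31, 5), (31, 6), (31, 7)]

Answer: 64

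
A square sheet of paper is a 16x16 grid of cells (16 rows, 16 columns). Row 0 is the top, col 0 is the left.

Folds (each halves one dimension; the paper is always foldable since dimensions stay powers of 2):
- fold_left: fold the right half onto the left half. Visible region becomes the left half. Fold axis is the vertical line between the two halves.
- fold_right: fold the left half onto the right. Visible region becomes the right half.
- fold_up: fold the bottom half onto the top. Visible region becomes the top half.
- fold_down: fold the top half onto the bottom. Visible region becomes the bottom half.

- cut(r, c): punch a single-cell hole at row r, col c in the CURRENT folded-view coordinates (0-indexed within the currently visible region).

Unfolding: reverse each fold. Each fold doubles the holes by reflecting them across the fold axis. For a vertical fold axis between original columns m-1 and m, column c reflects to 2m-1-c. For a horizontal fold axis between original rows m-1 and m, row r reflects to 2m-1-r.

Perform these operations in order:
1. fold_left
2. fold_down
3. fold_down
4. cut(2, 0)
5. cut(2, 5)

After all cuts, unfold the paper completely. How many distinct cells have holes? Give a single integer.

Op 1 fold_left: fold axis v@8; visible region now rows[0,16) x cols[0,8) = 16x8
Op 2 fold_down: fold axis h@8; visible region now rows[8,16) x cols[0,8) = 8x8
Op 3 fold_down: fold axis h@12; visible region now rows[12,16) x cols[0,8) = 4x8
Op 4 cut(2, 0): punch at orig (14,0); cuts so far [(14, 0)]; region rows[12,16) x cols[0,8) = 4x8
Op 5 cut(2, 5): punch at orig (14,5); cuts so far [(14, 0), (14, 5)]; region rows[12,16) x cols[0,8) = 4x8
Unfold 1 (reflect across h@12): 4 holes -> [(9, 0), (9, 5), (14, 0), (14, 5)]
Unfold 2 (reflect across h@8): 8 holes -> [(1, 0), (1, 5), (6, 0), (6, 5), (9, 0), (9, 5), (14, 0), (14, 5)]
Unfold 3 (reflect across v@8): 16 holes -> [(1, 0), (1, 5), (1, 10), (1, 15), (6, 0), (6, 5), (6, 10), (6, 15), (9, 0), (9, 5), (9, 10), (9, 15), (14, 0), (14, 5), (14, 10), (14, 15)]

Answer: 16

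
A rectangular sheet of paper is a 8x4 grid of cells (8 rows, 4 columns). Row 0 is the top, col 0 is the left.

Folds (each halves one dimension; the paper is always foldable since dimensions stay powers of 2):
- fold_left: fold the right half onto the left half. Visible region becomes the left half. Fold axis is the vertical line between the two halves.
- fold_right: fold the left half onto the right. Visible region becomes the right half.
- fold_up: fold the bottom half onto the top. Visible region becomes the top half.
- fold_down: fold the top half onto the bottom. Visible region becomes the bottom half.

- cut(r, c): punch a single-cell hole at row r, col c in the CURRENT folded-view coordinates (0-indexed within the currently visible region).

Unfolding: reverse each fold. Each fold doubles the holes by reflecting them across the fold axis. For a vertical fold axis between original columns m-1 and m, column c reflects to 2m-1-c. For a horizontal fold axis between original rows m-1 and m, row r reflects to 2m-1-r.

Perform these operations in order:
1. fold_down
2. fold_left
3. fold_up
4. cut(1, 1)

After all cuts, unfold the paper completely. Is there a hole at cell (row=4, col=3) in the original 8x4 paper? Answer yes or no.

Op 1 fold_down: fold axis h@4; visible region now rows[4,8) x cols[0,4) = 4x4
Op 2 fold_left: fold axis v@2; visible region now rows[4,8) x cols[0,2) = 4x2
Op 3 fold_up: fold axis h@6; visible region now rows[4,6) x cols[0,2) = 2x2
Op 4 cut(1, 1): punch at orig (5,1); cuts so far [(5, 1)]; region rows[4,6) x cols[0,2) = 2x2
Unfold 1 (reflect across h@6): 2 holes -> [(5, 1), (6, 1)]
Unfold 2 (reflect across v@2): 4 holes -> [(5, 1), (5, 2), (6, 1), (6, 2)]
Unfold 3 (reflect across h@4): 8 holes -> [(1, 1), (1, 2), (2, 1), (2, 2), (5, 1), (5, 2), (6, 1), (6, 2)]
Holes: [(1, 1), (1, 2), (2, 1), (2, 2), (5, 1), (5, 2), (6, 1), (6, 2)]

Answer: no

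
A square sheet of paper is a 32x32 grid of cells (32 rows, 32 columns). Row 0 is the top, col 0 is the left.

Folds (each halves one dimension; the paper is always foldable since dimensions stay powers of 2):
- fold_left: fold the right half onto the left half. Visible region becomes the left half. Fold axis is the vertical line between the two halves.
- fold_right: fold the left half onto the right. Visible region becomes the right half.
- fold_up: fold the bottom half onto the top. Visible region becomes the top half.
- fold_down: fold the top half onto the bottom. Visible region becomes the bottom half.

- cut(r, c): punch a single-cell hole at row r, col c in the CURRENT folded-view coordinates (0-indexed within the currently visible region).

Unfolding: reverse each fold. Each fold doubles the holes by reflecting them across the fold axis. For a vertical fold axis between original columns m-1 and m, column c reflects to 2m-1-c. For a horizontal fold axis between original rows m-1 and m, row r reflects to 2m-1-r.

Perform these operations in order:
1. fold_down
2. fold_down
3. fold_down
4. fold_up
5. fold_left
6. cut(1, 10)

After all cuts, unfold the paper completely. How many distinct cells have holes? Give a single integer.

Answer: 32

Derivation:
Op 1 fold_down: fold axis h@16; visible region now rows[16,32) x cols[0,32) = 16x32
Op 2 fold_down: fold axis h@24; visible region now rows[24,32) x cols[0,32) = 8x32
Op 3 fold_down: fold axis h@28; visible region now rows[28,32) x cols[0,32) = 4x32
Op 4 fold_up: fold axis h@30; visible region now rows[28,30) x cols[0,32) = 2x32
Op 5 fold_left: fold axis v@16; visible region now rows[28,30) x cols[0,16) = 2x16
Op 6 cut(1, 10): punch at orig (29,10); cuts so far [(29, 10)]; region rows[28,30) x cols[0,16) = 2x16
Unfold 1 (reflect across v@16): 2 holes -> [(29, 10), (29, 21)]
Unfold 2 (reflect across h@30): 4 holes -> [(29, 10), (29, 21), (30, 10), (30, 21)]
Unfold 3 (reflect across h@28): 8 holes -> [(25, 10), (25, 21), (26, 10), (26, 21), (29, 10), (29, 21), (30, 10), (30, 21)]
Unfold 4 (reflect across h@24): 16 holes -> [(17, 10), (17, 21), (18, 10), (18, 21), (21, 10), (21, 21), (22, 10), (22, 21), (25, 10), (25, 21), (26, 10), (26, 21), (29, 10), (29, 21), (30, 10), (30, 21)]
Unfold 5 (reflect across h@16): 32 holes -> [(1, 10), (1, 21), (2, 10), (2, 21), (5, 10), (5, 21), (6, 10), (6, 21), (9, 10), (9, 21), (10, 10), (10, 21), (13, 10), (13, 21), (14, 10), (14, 21), (17, 10), (17, 21), (18, 10), (18, 21), (21, 10), (21, 21), (22, 10), (22, 21), (25, 10), (25, 21), (26, 10), (26, 21), (29, 10), (29, 21), (30, 10), (30, 21)]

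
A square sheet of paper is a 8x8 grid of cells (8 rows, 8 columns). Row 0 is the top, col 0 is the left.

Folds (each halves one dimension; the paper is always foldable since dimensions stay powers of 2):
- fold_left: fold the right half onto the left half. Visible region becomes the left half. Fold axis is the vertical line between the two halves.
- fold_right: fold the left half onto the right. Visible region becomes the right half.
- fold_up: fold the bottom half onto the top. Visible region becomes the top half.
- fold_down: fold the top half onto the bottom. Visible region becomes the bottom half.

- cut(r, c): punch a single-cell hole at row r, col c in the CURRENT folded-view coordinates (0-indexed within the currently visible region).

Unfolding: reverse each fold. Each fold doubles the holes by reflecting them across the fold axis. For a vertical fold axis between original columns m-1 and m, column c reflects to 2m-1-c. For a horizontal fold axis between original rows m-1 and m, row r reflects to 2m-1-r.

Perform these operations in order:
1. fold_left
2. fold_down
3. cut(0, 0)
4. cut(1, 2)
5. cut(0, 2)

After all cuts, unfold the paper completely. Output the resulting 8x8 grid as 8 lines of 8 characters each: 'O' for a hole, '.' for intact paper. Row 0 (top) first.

Answer: ........
........
..O..O..
O.O..O.O
O.O..O.O
..O..O..
........
........

Derivation:
Op 1 fold_left: fold axis v@4; visible region now rows[0,8) x cols[0,4) = 8x4
Op 2 fold_down: fold axis h@4; visible region now rows[4,8) x cols[0,4) = 4x4
Op 3 cut(0, 0): punch at orig (4,0); cuts so far [(4, 0)]; region rows[4,8) x cols[0,4) = 4x4
Op 4 cut(1, 2): punch at orig (5,2); cuts so far [(4, 0), (5, 2)]; region rows[4,8) x cols[0,4) = 4x4
Op 5 cut(0, 2): punch at orig (4,2); cuts so far [(4, 0), (4, 2), (5, 2)]; region rows[4,8) x cols[0,4) = 4x4
Unfold 1 (reflect across h@4): 6 holes -> [(2, 2), (3, 0), (3, 2), (4, 0), (4, 2), (5, 2)]
Unfold 2 (reflect across v@4): 12 holes -> [(2, 2), (2, 5), (3, 0), (3, 2), (3, 5), (3, 7), (4, 0), (4, 2), (4, 5), (4, 7), (5, 2), (5, 5)]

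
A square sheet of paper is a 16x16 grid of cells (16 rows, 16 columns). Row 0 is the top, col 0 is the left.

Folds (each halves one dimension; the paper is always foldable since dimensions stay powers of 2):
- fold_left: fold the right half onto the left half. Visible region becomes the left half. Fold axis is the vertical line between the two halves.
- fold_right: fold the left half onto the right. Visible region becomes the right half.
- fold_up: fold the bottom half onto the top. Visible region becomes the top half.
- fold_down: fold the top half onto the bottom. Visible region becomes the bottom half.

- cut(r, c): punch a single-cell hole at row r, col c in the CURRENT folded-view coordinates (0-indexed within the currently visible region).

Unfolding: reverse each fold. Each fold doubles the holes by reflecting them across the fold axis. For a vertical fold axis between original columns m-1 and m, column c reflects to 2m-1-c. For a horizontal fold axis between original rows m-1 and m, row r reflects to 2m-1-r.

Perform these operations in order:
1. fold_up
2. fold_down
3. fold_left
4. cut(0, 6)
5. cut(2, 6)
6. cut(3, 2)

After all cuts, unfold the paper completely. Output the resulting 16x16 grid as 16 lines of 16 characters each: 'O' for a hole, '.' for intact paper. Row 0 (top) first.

Answer: ..O..........O..
......O..O......
................
......O..O......
......O..O......
................
......O..O......
..O..........O..
..O..........O..
......O..O......
................
......O..O......
......O..O......
................
......O..O......
..O..........O..

Derivation:
Op 1 fold_up: fold axis h@8; visible region now rows[0,8) x cols[0,16) = 8x16
Op 2 fold_down: fold axis h@4; visible region now rows[4,8) x cols[0,16) = 4x16
Op 3 fold_left: fold axis v@8; visible region now rows[4,8) x cols[0,8) = 4x8
Op 4 cut(0, 6): punch at orig (4,6); cuts so far [(4, 6)]; region rows[4,8) x cols[0,8) = 4x8
Op 5 cut(2, 6): punch at orig (6,6); cuts so far [(4, 6), (6, 6)]; region rows[4,8) x cols[0,8) = 4x8
Op 6 cut(3, 2): punch at orig (7,2); cuts so far [(4, 6), (6, 6), (7, 2)]; region rows[4,8) x cols[0,8) = 4x8
Unfold 1 (reflect across v@8): 6 holes -> [(4, 6), (4, 9), (6, 6), (6, 9), (7, 2), (7, 13)]
Unfold 2 (reflect across h@4): 12 holes -> [(0, 2), (0, 13), (1, 6), (1, 9), (3, 6), (3, 9), (4, 6), (4, 9), (6, 6), (6, 9), (7, 2), (7, 13)]
Unfold 3 (reflect across h@8): 24 holes -> [(0, 2), (0, 13), (1, 6), (1, 9), (3, 6), (3, 9), (4, 6), (4, 9), (6, 6), (6, 9), (7, 2), (7, 13), (8, 2), (8, 13), (9, 6), (9, 9), (11, 6), (11, 9), (12, 6), (12, 9), (14, 6), (14, 9), (15, 2), (15, 13)]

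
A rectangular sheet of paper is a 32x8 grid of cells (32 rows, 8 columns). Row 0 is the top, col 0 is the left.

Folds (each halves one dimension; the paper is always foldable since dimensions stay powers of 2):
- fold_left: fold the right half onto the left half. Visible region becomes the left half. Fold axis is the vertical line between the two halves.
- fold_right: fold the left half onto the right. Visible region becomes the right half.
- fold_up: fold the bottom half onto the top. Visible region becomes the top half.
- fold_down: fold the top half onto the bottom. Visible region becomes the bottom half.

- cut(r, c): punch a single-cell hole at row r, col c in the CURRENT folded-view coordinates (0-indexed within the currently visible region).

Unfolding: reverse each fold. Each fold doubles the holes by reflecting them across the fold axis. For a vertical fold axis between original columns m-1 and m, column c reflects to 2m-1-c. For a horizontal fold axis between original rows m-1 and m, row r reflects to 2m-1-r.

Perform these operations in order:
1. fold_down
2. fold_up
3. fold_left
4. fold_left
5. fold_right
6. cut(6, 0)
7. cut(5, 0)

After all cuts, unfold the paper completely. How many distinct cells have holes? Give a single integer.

Answer: 64

Derivation:
Op 1 fold_down: fold axis h@16; visible region now rows[16,32) x cols[0,8) = 16x8
Op 2 fold_up: fold axis h@24; visible region now rows[16,24) x cols[0,8) = 8x8
Op 3 fold_left: fold axis v@4; visible region now rows[16,24) x cols[0,4) = 8x4
Op 4 fold_left: fold axis v@2; visible region now rows[16,24) x cols[0,2) = 8x2
Op 5 fold_right: fold axis v@1; visible region now rows[16,24) x cols[1,2) = 8x1
Op 6 cut(6, 0): punch at orig (22,1); cuts so far [(22, 1)]; region rows[16,24) x cols[1,2) = 8x1
Op 7 cut(5, 0): punch at orig (21,1); cuts so far [(21, 1), (22, 1)]; region rows[16,24) x cols[1,2) = 8x1
Unfold 1 (reflect across v@1): 4 holes -> [(21, 0), (21, 1), (22, 0), (22, 1)]
Unfold 2 (reflect across v@2): 8 holes -> [(21, 0), (21, 1), (21, 2), (21, 3), (22, 0), (22, 1), (22, 2), (22, 3)]
Unfold 3 (reflect across v@4): 16 holes -> [(21, 0), (21, 1), (21, 2), (21, 3), (21, 4), (21, 5), (21, 6), (21, 7), (22, 0), (22, 1), (22, 2), (22, 3), (22, 4), (22, 5), (22, 6), (22, 7)]
Unfold 4 (reflect across h@24): 32 holes -> [(21, 0), (21, 1), (21, 2), (21, 3), (21, 4), (21, 5), (21, 6), (21, 7), (22, 0), (22, 1), (22, 2), (22, 3), (22, 4), (22, 5), (22, 6), (22, 7), (25, 0), (25, 1), (25, 2), (25, 3), (25, 4), (25, 5), (25, 6), (25, 7), (26, 0), (26, 1), (26, 2), (26, 3), (26, 4), (26, 5), (26, 6), (26, 7)]
Unfold 5 (reflect across h@16): 64 holes -> [(5, 0), (5, 1), (5, 2), (5, 3), (5, 4), (5, 5), (5, 6), (5, 7), (6, 0), (6, 1), (6, 2), (6, 3), (6, 4), (6, 5), (6, 6), (6, 7), (9, 0), (9, 1), (9, 2), (9, 3), (9, 4), (9, 5), (9, 6), (9, 7), (10, 0), (10, 1), (10, 2), (10, 3), (10, 4), (10, 5), (10, 6), (10, 7), (21, 0), (21, 1), (21, 2), (21, 3), (21, 4), (21, 5), (21, 6), (21, 7), (22, 0), (22, 1), (22, 2), (22, 3), (22, 4), (22, 5), (22, 6), (22, 7), (25, 0), (25, 1), (25, 2), (25, 3), (25, 4), (25, 5), (25, 6), (25, 7), (26, 0), (26, 1), (26, 2), (26, 3), (26, 4), (26, 5), (26, 6), (26, 7)]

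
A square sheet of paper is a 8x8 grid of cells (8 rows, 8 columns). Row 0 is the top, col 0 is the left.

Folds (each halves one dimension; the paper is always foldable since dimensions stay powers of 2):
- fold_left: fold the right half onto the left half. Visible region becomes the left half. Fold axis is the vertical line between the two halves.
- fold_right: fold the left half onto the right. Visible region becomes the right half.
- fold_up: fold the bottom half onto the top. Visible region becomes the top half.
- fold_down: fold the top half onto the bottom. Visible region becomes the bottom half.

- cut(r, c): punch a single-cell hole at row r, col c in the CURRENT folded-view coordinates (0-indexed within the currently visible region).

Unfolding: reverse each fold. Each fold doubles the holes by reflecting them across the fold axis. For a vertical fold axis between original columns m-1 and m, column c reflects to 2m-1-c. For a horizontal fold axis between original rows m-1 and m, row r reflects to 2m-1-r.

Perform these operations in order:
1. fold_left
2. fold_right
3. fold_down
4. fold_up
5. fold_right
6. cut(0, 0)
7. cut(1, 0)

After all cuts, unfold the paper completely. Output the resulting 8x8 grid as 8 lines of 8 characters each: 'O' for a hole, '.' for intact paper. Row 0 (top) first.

Answer: OOOOOOOO
OOOOOOOO
OOOOOOOO
OOOOOOOO
OOOOOOOO
OOOOOOOO
OOOOOOOO
OOOOOOOO

Derivation:
Op 1 fold_left: fold axis v@4; visible region now rows[0,8) x cols[0,4) = 8x4
Op 2 fold_right: fold axis v@2; visible region now rows[0,8) x cols[2,4) = 8x2
Op 3 fold_down: fold axis h@4; visible region now rows[4,8) x cols[2,4) = 4x2
Op 4 fold_up: fold axis h@6; visible region now rows[4,6) x cols[2,4) = 2x2
Op 5 fold_right: fold axis v@3; visible region now rows[4,6) x cols[3,4) = 2x1
Op 6 cut(0, 0): punch at orig (4,3); cuts so far [(4, 3)]; region rows[4,6) x cols[3,4) = 2x1
Op 7 cut(1, 0): punch at orig (5,3); cuts so far [(4, 3), (5, 3)]; region rows[4,6) x cols[3,4) = 2x1
Unfold 1 (reflect across v@3): 4 holes -> [(4, 2), (4, 3), (5, 2), (5, 3)]
Unfold 2 (reflect across h@6): 8 holes -> [(4, 2), (4, 3), (5, 2), (5, 3), (6, 2), (6, 3), (7, 2), (7, 3)]
Unfold 3 (reflect across h@4): 16 holes -> [(0, 2), (0, 3), (1, 2), (1, 3), (2, 2), (2, 3), (3, 2), (3, 3), (4, 2), (4, 3), (5, 2), (5, 3), (6, 2), (6, 3), (7, 2), (7, 3)]
Unfold 4 (reflect across v@2): 32 holes -> [(0, 0), (0, 1), (0, 2), (0, 3), (1, 0), (1, 1), (1, 2), (1, 3), (2, 0), (2, 1), (2, 2), (2, 3), (3, 0), (3, 1), (3, 2), (3, 3), (4, 0), (4, 1), (4, 2), (4, 3), (5, 0), (5, 1), (5, 2), (5, 3), (6, 0), (6, 1), (6, 2), (6, 3), (7, 0), (7, 1), (7, 2), (7, 3)]
Unfold 5 (reflect across v@4): 64 holes -> [(0, 0), (0, 1), (0, 2), (0, 3), (0, 4), (0, 5), (0, 6), (0, 7), (1, 0), (1, 1), (1, 2), (1, 3), (1, 4), (1, 5), (1, 6), (1, 7), (2, 0), (2, 1), (2, 2), (2, 3), (2, 4), (2, 5), (2, 6), (2, 7), (3, 0), (3, 1), (3, 2), (3, 3), (3, 4), (3, 5), (3, 6), (3, 7), (4, 0), (4, 1), (4, 2), (4, 3), (4, 4), (4, 5), (4, 6), (4, 7), (5, 0), (5, 1), (5, 2), (5, 3), (5, 4), (5, 5), (5, 6), (5, 7), (6, 0), (6, 1), (6, 2), (6, 3), (6, 4), (6, 5), (6, 6), (6, 7), (7, 0), (7, 1), (7, 2), (7, 3), (7, 4), (7, 5), (7, 6), (7, 7)]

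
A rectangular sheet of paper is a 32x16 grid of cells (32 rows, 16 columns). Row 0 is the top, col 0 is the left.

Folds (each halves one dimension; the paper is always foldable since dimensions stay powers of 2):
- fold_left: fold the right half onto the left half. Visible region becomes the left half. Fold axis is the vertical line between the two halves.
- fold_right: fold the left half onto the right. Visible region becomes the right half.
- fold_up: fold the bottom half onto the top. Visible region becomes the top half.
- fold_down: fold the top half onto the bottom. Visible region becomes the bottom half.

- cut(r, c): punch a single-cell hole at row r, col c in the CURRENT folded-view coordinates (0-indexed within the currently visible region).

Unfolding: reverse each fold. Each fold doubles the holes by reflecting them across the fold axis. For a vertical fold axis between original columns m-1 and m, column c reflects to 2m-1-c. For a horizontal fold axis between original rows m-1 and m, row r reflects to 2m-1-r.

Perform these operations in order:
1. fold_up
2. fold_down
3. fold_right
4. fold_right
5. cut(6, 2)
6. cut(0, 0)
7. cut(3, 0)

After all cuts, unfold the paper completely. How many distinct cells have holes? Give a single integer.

Op 1 fold_up: fold axis h@16; visible region now rows[0,16) x cols[0,16) = 16x16
Op 2 fold_down: fold axis h@8; visible region now rows[8,16) x cols[0,16) = 8x16
Op 3 fold_right: fold axis v@8; visible region now rows[8,16) x cols[8,16) = 8x8
Op 4 fold_right: fold axis v@12; visible region now rows[8,16) x cols[12,16) = 8x4
Op 5 cut(6, 2): punch at orig (14,14); cuts so far [(14, 14)]; region rows[8,16) x cols[12,16) = 8x4
Op 6 cut(0, 0): punch at orig (8,12); cuts so far [(8, 12), (14, 14)]; region rows[8,16) x cols[12,16) = 8x4
Op 7 cut(3, 0): punch at orig (11,12); cuts so far [(8, 12), (11, 12), (14, 14)]; region rows[8,16) x cols[12,16) = 8x4
Unfold 1 (reflect across v@12): 6 holes -> [(8, 11), (8, 12), (11, 11), (11, 12), (14, 9), (14, 14)]
Unfold 2 (reflect across v@8): 12 holes -> [(8, 3), (8, 4), (8, 11), (8, 12), (11, 3), (11, 4), (11, 11), (11, 12), (14, 1), (14, 6), (14, 9), (14, 14)]
Unfold 3 (reflect across h@8): 24 holes -> [(1, 1), (1, 6), (1, 9), (1, 14), (4, 3), (4, 4), (4, 11), (4, 12), (7, 3), (7, 4), (7, 11), (7, 12), (8, 3), (8, 4), (8, 11), (8, 12), (11, 3), (11, 4), (11, 11), (11, 12), (14, 1), (14, 6), (14, 9), (14, 14)]
Unfold 4 (reflect across h@16): 48 holes -> [(1, 1), (1, 6), (1, 9), (1, 14), (4, 3), (4, 4), (4, 11), (4, 12), (7, 3), (7, 4), (7, 11), (7, 12), (8, 3), (8, 4), (8, 11), (8, 12), (11, 3), (11, 4), (11, 11), (11, 12), (14, 1), (14, 6), (14, 9), (14, 14), (17, 1), (17, 6), (17, 9), (17, 14), (20, 3), (20, 4), (20, 11), (20, 12), (23, 3), (23, 4), (23, 11), (23, 12), (24, 3), (24, 4), (24, 11), (24, 12), (27, 3), (27, 4), (27, 11), (27, 12), (30, 1), (30, 6), (30, 9), (30, 14)]

Answer: 48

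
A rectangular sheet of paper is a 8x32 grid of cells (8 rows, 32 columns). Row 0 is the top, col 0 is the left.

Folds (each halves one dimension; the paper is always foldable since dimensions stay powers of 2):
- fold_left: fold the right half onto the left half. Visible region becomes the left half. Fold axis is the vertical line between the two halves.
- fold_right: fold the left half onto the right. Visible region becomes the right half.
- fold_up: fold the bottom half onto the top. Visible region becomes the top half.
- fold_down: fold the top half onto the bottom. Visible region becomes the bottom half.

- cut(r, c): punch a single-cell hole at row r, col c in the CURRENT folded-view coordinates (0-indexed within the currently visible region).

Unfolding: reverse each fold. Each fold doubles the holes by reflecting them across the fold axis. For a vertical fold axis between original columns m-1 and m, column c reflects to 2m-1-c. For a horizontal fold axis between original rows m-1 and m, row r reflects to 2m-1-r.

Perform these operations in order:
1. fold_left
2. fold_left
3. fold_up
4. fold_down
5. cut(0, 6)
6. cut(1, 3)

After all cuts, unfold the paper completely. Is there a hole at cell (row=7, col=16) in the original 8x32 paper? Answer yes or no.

Answer: no

Derivation:
Op 1 fold_left: fold axis v@16; visible region now rows[0,8) x cols[0,16) = 8x16
Op 2 fold_left: fold axis v@8; visible region now rows[0,8) x cols[0,8) = 8x8
Op 3 fold_up: fold axis h@4; visible region now rows[0,4) x cols[0,8) = 4x8
Op 4 fold_down: fold axis h@2; visible region now rows[2,4) x cols[0,8) = 2x8
Op 5 cut(0, 6): punch at orig (2,6); cuts so far [(2, 6)]; region rows[2,4) x cols[0,8) = 2x8
Op 6 cut(1, 3): punch at orig (3,3); cuts so far [(2, 6), (3, 3)]; region rows[2,4) x cols[0,8) = 2x8
Unfold 1 (reflect across h@2): 4 holes -> [(0, 3), (1, 6), (2, 6), (3, 3)]
Unfold 2 (reflect across h@4): 8 holes -> [(0, 3), (1, 6), (2, 6), (3, 3), (4, 3), (5, 6), (6, 6), (7, 3)]
Unfold 3 (reflect across v@8): 16 holes -> [(0, 3), (0, 12), (1, 6), (1, 9), (2, 6), (2, 9), (3, 3), (3, 12), (4, 3), (4, 12), (5, 6), (5, 9), (6, 6), (6, 9), (7, 3), (7, 12)]
Unfold 4 (reflect across v@16): 32 holes -> [(0, 3), (0, 12), (0, 19), (0, 28), (1, 6), (1, 9), (1, 22), (1, 25), (2, 6), (2, 9), (2, 22), (2, 25), (3, 3), (3, 12), (3, 19), (3, 28), (4, 3), (4, 12), (4, 19), (4, 28), (5, 6), (5, 9), (5, 22), (5, 25), (6, 6), (6, 9), (6, 22), (6, 25), (7, 3), (7, 12), (7, 19), (7, 28)]
Holes: [(0, 3), (0, 12), (0, 19), (0, 28), (1, 6), (1, 9), (1, 22), (1, 25), (2, 6), (2, 9), (2, 22), (2, 25), (3, 3), (3, 12), (3, 19), (3, 28), (4, 3), (4, 12), (4, 19), (4, 28), (5, 6), (5, 9), (5, 22), (5, 25), (6, 6), (6, 9), (6, 22), (6, 25), (7, 3), (7, 12), (7, 19), (7, 28)]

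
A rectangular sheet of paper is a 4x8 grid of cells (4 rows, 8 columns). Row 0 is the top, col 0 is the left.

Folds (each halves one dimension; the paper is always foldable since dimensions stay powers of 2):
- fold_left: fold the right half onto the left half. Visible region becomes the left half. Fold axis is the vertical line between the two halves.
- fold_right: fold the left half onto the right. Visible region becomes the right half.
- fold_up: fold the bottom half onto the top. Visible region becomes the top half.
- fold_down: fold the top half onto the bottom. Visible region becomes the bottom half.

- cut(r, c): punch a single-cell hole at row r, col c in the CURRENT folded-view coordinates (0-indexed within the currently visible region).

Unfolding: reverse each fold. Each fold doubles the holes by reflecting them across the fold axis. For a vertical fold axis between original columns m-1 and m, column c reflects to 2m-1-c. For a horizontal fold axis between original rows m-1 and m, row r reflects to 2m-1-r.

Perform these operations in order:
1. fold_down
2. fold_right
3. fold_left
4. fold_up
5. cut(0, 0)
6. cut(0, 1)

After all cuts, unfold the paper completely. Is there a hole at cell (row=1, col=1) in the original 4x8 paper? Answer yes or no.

Answer: yes

Derivation:
Op 1 fold_down: fold axis h@2; visible region now rows[2,4) x cols[0,8) = 2x8
Op 2 fold_right: fold axis v@4; visible region now rows[2,4) x cols[4,8) = 2x4
Op 3 fold_left: fold axis v@6; visible region now rows[2,4) x cols[4,6) = 2x2
Op 4 fold_up: fold axis h@3; visible region now rows[2,3) x cols[4,6) = 1x2
Op 5 cut(0, 0): punch at orig (2,4); cuts so far [(2, 4)]; region rows[2,3) x cols[4,6) = 1x2
Op 6 cut(0, 1): punch at orig (2,5); cuts so far [(2, 4), (2, 5)]; region rows[2,3) x cols[4,6) = 1x2
Unfold 1 (reflect across h@3): 4 holes -> [(2, 4), (2, 5), (3, 4), (3, 5)]
Unfold 2 (reflect across v@6): 8 holes -> [(2, 4), (2, 5), (2, 6), (2, 7), (3, 4), (3, 5), (3, 6), (3, 7)]
Unfold 3 (reflect across v@4): 16 holes -> [(2, 0), (2, 1), (2, 2), (2, 3), (2, 4), (2, 5), (2, 6), (2, 7), (3, 0), (3, 1), (3, 2), (3, 3), (3, 4), (3, 5), (3, 6), (3, 7)]
Unfold 4 (reflect across h@2): 32 holes -> [(0, 0), (0, 1), (0, 2), (0, 3), (0, 4), (0, 5), (0, 6), (0, 7), (1, 0), (1, 1), (1, 2), (1, 3), (1, 4), (1, 5), (1, 6), (1, 7), (2, 0), (2, 1), (2, 2), (2, 3), (2, 4), (2, 5), (2, 6), (2, 7), (3, 0), (3, 1), (3, 2), (3, 3), (3, 4), (3, 5), (3, 6), (3, 7)]
Holes: [(0, 0), (0, 1), (0, 2), (0, 3), (0, 4), (0, 5), (0, 6), (0, 7), (1, 0), (1, 1), (1, 2), (1, 3), (1, 4), (1, 5), (1, 6), (1, 7), (2, 0), (2, 1), (2, 2), (2, 3), (2, 4), (2, 5), (2, 6), (2, 7), (3, 0), (3, 1), (3, 2), (3, 3), (3, 4), (3, 5), (3, 6), (3, 7)]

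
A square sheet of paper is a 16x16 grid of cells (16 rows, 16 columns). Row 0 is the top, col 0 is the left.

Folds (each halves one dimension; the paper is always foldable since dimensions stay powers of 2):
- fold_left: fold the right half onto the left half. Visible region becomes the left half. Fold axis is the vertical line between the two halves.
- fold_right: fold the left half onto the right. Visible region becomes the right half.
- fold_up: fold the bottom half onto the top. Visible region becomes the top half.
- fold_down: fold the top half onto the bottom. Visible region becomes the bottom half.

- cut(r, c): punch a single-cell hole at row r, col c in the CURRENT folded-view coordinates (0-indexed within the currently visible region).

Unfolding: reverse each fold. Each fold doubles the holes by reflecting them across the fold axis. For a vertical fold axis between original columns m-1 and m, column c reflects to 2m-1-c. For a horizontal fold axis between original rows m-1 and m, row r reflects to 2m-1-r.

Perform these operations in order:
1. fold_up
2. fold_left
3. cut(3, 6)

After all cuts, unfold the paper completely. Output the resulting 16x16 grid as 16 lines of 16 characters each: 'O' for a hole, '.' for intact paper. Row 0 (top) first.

Op 1 fold_up: fold axis h@8; visible region now rows[0,8) x cols[0,16) = 8x16
Op 2 fold_left: fold axis v@8; visible region now rows[0,8) x cols[0,8) = 8x8
Op 3 cut(3, 6): punch at orig (3,6); cuts so far [(3, 6)]; region rows[0,8) x cols[0,8) = 8x8
Unfold 1 (reflect across v@8): 2 holes -> [(3, 6), (3, 9)]
Unfold 2 (reflect across h@8): 4 holes -> [(3, 6), (3, 9), (12, 6), (12, 9)]

Answer: ................
................
................
......O..O......
................
................
................
................
................
................
................
................
......O..O......
................
................
................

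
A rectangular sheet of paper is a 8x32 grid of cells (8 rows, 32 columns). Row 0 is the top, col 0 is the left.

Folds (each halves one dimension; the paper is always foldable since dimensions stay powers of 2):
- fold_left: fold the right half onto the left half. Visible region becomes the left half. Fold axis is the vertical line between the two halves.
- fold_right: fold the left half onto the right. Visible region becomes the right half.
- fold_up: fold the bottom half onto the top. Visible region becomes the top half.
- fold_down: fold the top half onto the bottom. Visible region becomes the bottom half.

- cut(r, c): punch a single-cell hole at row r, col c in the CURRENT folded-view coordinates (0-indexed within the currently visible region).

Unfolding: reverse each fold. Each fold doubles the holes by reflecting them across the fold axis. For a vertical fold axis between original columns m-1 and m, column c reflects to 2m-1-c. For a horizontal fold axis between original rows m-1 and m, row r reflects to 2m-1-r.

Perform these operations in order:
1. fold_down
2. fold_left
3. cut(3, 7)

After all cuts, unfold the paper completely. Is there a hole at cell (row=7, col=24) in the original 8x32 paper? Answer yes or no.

Op 1 fold_down: fold axis h@4; visible region now rows[4,8) x cols[0,32) = 4x32
Op 2 fold_left: fold axis v@16; visible region now rows[4,8) x cols[0,16) = 4x16
Op 3 cut(3, 7): punch at orig (7,7); cuts so far [(7, 7)]; region rows[4,8) x cols[0,16) = 4x16
Unfold 1 (reflect across v@16): 2 holes -> [(7, 7), (7, 24)]
Unfold 2 (reflect across h@4): 4 holes -> [(0, 7), (0, 24), (7, 7), (7, 24)]
Holes: [(0, 7), (0, 24), (7, 7), (7, 24)]

Answer: yes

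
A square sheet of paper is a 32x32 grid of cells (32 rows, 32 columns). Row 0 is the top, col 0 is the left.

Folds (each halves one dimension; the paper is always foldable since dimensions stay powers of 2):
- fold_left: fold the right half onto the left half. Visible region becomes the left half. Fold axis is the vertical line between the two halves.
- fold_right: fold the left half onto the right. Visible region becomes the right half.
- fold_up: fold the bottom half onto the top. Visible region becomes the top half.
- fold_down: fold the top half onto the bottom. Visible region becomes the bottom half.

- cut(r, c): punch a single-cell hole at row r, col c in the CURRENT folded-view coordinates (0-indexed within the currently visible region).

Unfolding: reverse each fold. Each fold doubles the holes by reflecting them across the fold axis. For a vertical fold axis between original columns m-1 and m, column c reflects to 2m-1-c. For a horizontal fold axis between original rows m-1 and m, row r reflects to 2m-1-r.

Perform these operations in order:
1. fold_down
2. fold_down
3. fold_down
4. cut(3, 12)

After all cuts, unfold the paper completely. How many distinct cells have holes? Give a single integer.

Op 1 fold_down: fold axis h@16; visible region now rows[16,32) x cols[0,32) = 16x32
Op 2 fold_down: fold axis h@24; visible region now rows[24,32) x cols[0,32) = 8x32
Op 3 fold_down: fold axis h@28; visible region now rows[28,32) x cols[0,32) = 4x32
Op 4 cut(3, 12): punch at orig (31,12); cuts so far [(31, 12)]; region rows[28,32) x cols[0,32) = 4x32
Unfold 1 (reflect across h@28): 2 holes -> [(24, 12), (31, 12)]
Unfold 2 (reflect across h@24): 4 holes -> [(16, 12), (23, 12), (24, 12), (31, 12)]
Unfold 3 (reflect across h@16): 8 holes -> [(0, 12), (7, 12), (8, 12), (15, 12), (16, 12), (23, 12), (24, 12), (31, 12)]

Answer: 8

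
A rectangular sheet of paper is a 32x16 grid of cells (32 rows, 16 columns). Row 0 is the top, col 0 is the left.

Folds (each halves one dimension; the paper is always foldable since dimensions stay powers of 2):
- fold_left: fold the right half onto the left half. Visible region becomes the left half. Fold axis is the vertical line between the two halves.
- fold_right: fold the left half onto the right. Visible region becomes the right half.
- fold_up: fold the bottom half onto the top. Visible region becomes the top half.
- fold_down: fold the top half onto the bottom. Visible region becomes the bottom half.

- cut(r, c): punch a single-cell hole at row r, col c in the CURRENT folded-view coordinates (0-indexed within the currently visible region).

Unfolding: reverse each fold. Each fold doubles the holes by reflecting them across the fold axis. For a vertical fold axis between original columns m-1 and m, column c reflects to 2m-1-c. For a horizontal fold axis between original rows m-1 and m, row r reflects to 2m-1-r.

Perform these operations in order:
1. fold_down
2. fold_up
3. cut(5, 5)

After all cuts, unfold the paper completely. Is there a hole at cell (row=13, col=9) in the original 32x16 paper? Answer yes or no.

Answer: no

Derivation:
Op 1 fold_down: fold axis h@16; visible region now rows[16,32) x cols[0,16) = 16x16
Op 2 fold_up: fold axis h@24; visible region now rows[16,24) x cols[0,16) = 8x16
Op 3 cut(5, 5): punch at orig (21,5); cuts so far [(21, 5)]; region rows[16,24) x cols[0,16) = 8x16
Unfold 1 (reflect across h@24): 2 holes -> [(21, 5), (26, 5)]
Unfold 2 (reflect across h@16): 4 holes -> [(5, 5), (10, 5), (21, 5), (26, 5)]
Holes: [(5, 5), (10, 5), (21, 5), (26, 5)]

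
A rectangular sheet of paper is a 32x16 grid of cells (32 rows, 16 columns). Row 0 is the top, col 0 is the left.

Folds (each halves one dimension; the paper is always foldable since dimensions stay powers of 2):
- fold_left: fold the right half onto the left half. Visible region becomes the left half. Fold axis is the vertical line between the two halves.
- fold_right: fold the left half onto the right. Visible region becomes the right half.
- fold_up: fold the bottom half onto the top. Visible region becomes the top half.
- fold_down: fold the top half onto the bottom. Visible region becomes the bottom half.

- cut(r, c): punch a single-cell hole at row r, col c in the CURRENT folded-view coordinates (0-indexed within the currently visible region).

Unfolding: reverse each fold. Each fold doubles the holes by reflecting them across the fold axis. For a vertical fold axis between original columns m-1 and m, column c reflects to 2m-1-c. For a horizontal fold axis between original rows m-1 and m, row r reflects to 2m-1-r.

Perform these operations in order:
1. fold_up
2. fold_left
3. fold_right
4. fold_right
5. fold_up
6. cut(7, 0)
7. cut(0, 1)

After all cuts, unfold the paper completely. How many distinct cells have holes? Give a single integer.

Answer: 64

Derivation:
Op 1 fold_up: fold axis h@16; visible region now rows[0,16) x cols[0,16) = 16x16
Op 2 fold_left: fold axis v@8; visible region now rows[0,16) x cols[0,8) = 16x8
Op 3 fold_right: fold axis v@4; visible region now rows[0,16) x cols[4,8) = 16x4
Op 4 fold_right: fold axis v@6; visible region now rows[0,16) x cols[6,8) = 16x2
Op 5 fold_up: fold axis h@8; visible region now rows[0,8) x cols[6,8) = 8x2
Op 6 cut(7, 0): punch at orig (7,6); cuts so far [(7, 6)]; region rows[0,8) x cols[6,8) = 8x2
Op 7 cut(0, 1): punch at orig (0,7); cuts so far [(0, 7), (7, 6)]; region rows[0,8) x cols[6,8) = 8x2
Unfold 1 (reflect across h@8): 4 holes -> [(0, 7), (7, 6), (8, 6), (15, 7)]
Unfold 2 (reflect across v@6): 8 holes -> [(0, 4), (0, 7), (7, 5), (7, 6), (8, 5), (8, 6), (15, 4), (15, 7)]
Unfold 3 (reflect across v@4): 16 holes -> [(0, 0), (0, 3), (0, 4), (0, 7), (7, 1), (7, 2), (7, 5), (7, 6), (8, 1), (8, 2), (8, 5), (8, 6), (15, 0), (15, 3), (15, 4), (15, 7)]
Unfold 4 (reflect across v@8): 32 holes -> [(0, 0), (0, 3), (0, 4), (0, 7), (0, 8), (0, 11), (0, 12), (0, 15), (7, 1), (7, 2), (7, 5), (7, 6), (7, 9), (7, 10), (7, 13), (7, 14), (8, 1), (8, 2), (8, 5), (8, 6), (8, 9), (8, 10), (8, 13), (8, 14), (15, 0), (15, 3), (15, 4), (15, 7), (15, 8), (15, 11), (15, 12), (15, 15)]
Unfold 5 (reflect across h@16): 64 holes -> [(0, 0), (0, 3), (0, 4), (0, 7), (0, 8), (0, 11), (0, 12), (0, 15), (7, 1), (7, 2), (7, 5), (7, 6), (7, 9), (7, 10), (7, 13), (7, 14), (8, 1), (8, 2), (8, 5), (8, 6), (8, 9), (8, 10), (8, 13), (8, 14), (15, 0), (15, 3), (15, 4), (15, 7), (15, 8), (15, 11), (15, 12), (15, 15), (16, 0), (16, 3), (16, 4), (16, 7), (16, 8), (16, 11), (16, 12), (16, 15), (23, 1), (23, 2), (23, 5), (23, 6), (23, 9), (23, 10), (23, 13), (23, 14), (24, 1), (24, 2), (24, 5), (24, 6), (24, 9), (24, 10), (24, 13), (24, 14), (31, 0), (31, 3), (31, 4), (31, 7), (31, 8), (31, 11), (31, 12), (31, 15)]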